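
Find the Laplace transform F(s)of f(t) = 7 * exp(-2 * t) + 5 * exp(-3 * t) 7/(s + 2) + 5/(s + 3)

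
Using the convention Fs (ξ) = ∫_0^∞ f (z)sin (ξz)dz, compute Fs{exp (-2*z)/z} atan (ξ/2)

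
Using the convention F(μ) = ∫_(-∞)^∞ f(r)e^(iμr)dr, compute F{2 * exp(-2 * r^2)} sqrt(2) * sqrt(pi) * exp(-μ^2/8)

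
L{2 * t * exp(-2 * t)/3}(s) 2/(3 * (s + 2)^2)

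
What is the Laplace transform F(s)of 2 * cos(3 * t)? 2 * s/(s^2 + 9)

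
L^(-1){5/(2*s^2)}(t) 5*t/2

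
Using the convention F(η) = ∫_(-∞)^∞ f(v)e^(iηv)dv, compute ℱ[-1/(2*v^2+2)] -pi*exp(-Abs(η))/2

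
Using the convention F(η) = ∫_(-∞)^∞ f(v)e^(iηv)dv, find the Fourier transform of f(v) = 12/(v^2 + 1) 12 * pi * exp(-Abs(η))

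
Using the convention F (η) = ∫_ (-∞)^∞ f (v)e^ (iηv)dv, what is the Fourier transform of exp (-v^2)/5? sqrt (pi) * exp (-η^2/4)/5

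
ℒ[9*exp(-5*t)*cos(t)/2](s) 9*(s + 5)/(2*((s + 5)^2 + 1))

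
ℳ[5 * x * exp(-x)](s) 5 * gamma(s + 1)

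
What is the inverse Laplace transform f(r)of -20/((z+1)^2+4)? -10 * exp(-r) * sin(2 * r)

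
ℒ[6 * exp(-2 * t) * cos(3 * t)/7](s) 6 * (s + 2)/(7 * ((s + 2)^2 + 9))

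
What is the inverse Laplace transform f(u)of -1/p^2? -u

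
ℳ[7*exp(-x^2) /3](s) 7*gamma(s/2) /6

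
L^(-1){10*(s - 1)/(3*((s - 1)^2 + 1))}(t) 10*exp(t)*cos(t)/3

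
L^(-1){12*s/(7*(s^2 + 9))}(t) 12*cos(3*t)/7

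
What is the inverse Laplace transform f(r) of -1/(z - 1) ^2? -r * exp(r) 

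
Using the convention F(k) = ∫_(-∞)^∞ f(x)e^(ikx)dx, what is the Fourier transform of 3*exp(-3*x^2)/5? sqrt(3)*sqrt(pi)*exp(-k^2/12)/5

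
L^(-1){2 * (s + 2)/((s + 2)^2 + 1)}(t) 2 * exp(-2 * t) * cos(t)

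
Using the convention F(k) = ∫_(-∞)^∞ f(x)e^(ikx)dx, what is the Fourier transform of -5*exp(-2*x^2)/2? -5*sqrt(2)*sqrt(pi)*exp(-k^2/8)/4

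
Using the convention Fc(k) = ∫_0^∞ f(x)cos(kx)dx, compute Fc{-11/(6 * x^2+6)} -11 * pi * exp(-k)/12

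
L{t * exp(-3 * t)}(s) (s + 3)^(-2)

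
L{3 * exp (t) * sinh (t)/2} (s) 3/ (2 * s * (s - 2))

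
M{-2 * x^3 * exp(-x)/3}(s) -2 * gamma(s + 3)/3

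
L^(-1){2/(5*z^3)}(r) r^2/5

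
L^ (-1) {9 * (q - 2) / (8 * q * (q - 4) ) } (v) 9 * exp (2 * v) * cosh (2 * v) /8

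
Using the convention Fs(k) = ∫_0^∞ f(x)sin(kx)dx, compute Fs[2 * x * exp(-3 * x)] 12 * k/(k^2 + 9)^2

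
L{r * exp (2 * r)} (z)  (z - 2)^ (-2)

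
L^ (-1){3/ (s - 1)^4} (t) t^3 * exp (t)/2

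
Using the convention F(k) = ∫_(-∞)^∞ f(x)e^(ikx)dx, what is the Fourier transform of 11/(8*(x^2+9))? 11*pi*exp(-3*Abs(k))/24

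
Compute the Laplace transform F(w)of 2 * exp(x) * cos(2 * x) 2 * (w - 1)/((w - 1)^2 + 4)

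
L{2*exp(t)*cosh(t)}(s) 2*(s - 1)/(s*(s - 2))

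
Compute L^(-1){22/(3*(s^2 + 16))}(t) 11*sin(4*t)/6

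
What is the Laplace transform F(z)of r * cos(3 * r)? (z^2 - 9)/(z^2 + 9)^2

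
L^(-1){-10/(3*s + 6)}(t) -10*exp(-2*t)/3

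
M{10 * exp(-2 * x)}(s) 10 * gamma(s)/2^s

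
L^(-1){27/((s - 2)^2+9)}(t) 9*exp(2*t)*sin(3*t)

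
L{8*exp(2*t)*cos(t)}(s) 8*(s - 2)/((s - 2)^2 + 1)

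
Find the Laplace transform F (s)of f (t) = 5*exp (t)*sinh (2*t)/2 5/ ( (s - 1)^2 - 4)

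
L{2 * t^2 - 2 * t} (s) 4/s^3 - 2/s^2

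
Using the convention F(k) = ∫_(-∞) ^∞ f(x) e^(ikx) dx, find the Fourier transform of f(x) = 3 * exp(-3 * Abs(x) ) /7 18/(7 * (k^2 + 9) ) 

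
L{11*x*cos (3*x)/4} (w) 11*(w^2-9)/ (4*(w^2 + 9)^2)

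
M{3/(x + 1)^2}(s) -3*pi*(s - 1)/sin(pi*s)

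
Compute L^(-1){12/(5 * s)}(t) 12/5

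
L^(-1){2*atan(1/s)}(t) 2*sin(t)/t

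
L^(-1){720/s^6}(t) 6*t^5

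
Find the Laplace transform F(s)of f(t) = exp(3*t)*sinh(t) 1/((s - 3)^2 - 1)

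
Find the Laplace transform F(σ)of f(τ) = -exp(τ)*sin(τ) -1/((σ - 1)^2 + 1)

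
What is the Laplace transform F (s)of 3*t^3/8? 9/ (4*s^4)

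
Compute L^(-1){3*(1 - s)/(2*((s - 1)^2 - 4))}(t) -3*exp(t)*cosh(2*t)/2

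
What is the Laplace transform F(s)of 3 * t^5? 360/s^6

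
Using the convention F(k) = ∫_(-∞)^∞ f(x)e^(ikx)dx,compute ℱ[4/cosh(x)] 4*pi/cosh(pi*k/2)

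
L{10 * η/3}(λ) 10/(3 * λ^2)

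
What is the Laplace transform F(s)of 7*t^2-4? 14/s^3-4/s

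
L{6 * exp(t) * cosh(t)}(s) 6 * (s - 1)/(s * (s - 2))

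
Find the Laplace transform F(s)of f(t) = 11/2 11/(2 * s)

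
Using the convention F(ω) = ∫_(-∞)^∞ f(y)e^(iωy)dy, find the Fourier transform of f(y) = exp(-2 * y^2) sqrt(2) * sqrt(pi) * exp(-ω^2/8)/2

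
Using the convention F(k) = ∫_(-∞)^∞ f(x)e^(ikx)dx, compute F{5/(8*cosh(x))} 5*pi/(8*cosh(pi*k/2))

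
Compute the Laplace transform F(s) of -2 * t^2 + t s^(-2) - 4/s^3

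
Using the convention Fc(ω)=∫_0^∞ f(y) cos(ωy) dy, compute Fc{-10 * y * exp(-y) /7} 10 * (ω^2 - 1) /(7 * (ω^2 + 1) ^2) 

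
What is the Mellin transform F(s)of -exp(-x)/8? -gamma(s)/8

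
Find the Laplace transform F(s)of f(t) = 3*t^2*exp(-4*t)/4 3/(2*(s + 4)^3)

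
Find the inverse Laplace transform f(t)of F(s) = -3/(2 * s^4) -t^3/4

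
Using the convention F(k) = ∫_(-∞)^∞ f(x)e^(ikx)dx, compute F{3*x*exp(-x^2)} 3*I*sqrt(pi)*k*exp(-k^2/4)/2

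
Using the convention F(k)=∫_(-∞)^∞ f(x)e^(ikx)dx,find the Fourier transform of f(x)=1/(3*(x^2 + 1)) pi*exp(-Abs(k))/3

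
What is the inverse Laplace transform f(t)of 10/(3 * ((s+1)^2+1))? 10 * exp(-t) * sin(t)/3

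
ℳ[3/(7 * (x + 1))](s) 3 * pi * csc(pi * s)/7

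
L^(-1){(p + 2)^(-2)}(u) u*exp(-2*u)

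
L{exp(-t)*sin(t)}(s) 1/((s + 1)^2 + 1)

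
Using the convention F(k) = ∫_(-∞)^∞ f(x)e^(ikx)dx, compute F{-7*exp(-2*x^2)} -7*sqrt(2)*sqrt(pi)*exp(-k^2/8)/2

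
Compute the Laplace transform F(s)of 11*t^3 66/s^4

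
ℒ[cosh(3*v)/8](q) q/(8*(q^2 - 9))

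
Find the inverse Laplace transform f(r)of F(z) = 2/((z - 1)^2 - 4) exp(r) * sinh(2 * r)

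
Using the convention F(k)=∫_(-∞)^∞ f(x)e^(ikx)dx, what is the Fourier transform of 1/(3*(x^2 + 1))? pi*exp(-Abs(k))/3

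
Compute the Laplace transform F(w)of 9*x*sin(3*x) 54*w/(w^2 + 9)^2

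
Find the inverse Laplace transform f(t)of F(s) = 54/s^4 9*t^3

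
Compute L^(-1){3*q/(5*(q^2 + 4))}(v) 3*cos(2*v)/5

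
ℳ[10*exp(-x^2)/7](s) 5*gamma(s/2)/7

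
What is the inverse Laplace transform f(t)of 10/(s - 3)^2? 10*t*exp(3*t)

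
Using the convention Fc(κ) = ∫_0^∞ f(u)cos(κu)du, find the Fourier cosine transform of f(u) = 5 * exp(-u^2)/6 5 * sqrt(pi) * exp(-κ^2/4)/12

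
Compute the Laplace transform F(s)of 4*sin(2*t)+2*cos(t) 2*s/(s^2+1)+8/(s^2+4)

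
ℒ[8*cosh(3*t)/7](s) 8*s/(7*(s^2 - 9))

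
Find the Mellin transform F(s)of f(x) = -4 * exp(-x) -4 * gamma(s)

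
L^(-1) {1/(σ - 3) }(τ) exp(3 * τ) 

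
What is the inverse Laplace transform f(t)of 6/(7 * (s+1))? 6 * exp(-t)/7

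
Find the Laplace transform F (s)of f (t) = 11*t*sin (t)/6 11*s/ (3*(s^2 + 1)^2)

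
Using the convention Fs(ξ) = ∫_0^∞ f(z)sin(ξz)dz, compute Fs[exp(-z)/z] atan(ξ)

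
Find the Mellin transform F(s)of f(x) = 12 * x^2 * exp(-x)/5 12 * gamma(s + 2)/5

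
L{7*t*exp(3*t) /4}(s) 7/(4*(s - 3) ^2) 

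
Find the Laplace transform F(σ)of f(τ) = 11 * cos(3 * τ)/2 11 * σ/(2 * (σ^2 + 9))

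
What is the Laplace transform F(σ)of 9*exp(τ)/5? 9/(5*(σ - 1))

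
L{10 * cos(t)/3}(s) 10 * s/(3 * (s^2 + 1))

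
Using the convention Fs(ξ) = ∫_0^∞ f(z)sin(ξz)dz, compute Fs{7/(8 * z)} 7 * pi/16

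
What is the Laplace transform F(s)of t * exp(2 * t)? (s - 2)^(-2)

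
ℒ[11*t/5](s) 11/ (5*s^2)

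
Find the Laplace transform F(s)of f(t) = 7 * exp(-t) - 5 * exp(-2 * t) 7/(s+1) - 5/(s+2)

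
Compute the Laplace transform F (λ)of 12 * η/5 12/ (5 * λ^2)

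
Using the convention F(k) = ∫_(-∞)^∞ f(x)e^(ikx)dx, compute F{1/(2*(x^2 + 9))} pi*exp(-3*Abs(k))/6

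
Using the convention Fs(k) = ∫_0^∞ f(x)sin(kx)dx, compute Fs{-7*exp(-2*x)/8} -7*k/(8*k^2+32)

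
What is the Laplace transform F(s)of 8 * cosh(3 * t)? 8 * s/(s^2 - 9)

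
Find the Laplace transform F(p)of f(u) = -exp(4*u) -1/(p - 4)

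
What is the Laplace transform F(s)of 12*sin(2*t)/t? 12*atan(2/s)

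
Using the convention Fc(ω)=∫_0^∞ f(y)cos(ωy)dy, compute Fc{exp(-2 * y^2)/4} sqrt(2) * sqrt(pi) * exp(-ω^2/8)/16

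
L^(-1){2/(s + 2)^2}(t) 2*t*exp(-2*t)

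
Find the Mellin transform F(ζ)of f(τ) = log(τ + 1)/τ -pi*csc(pi*ζ)/(ζ - 1)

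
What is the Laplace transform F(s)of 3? 3/s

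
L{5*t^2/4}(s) 5/(2*s^3)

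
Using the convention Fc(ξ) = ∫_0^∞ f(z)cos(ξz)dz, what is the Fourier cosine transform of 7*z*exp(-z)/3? 7*(1 - ξ^2)/(3*(ξ^2 + 1)^2)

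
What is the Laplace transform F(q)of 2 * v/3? 2/(3 * q^2)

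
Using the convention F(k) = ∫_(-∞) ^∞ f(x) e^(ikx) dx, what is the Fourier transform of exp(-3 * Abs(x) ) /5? 6/(5 * (k^2 + 9) ) 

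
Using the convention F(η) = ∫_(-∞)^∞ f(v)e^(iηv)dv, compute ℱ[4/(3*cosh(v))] 4*pi/(3*cosh(pi*η/2))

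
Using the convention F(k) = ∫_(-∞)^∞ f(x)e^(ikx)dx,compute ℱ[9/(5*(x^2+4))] 9*pi*exp(-2*Abs(k))/10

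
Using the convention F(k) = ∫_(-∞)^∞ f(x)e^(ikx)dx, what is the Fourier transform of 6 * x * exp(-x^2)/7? 3 * I * sqrt(pi) * k * exp(-k^2/4)/7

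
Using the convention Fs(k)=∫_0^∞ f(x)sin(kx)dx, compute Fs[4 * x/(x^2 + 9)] 2 * pi * exp(-3 * k)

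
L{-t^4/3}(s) -8/s^5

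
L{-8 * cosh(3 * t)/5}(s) -8 * s/(5 * s^2 - 45)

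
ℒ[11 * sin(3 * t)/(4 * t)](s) 11 * atan(3/s)/4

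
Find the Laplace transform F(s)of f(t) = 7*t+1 7/s^2+1/s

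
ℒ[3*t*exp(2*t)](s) 3/(s - 2)^2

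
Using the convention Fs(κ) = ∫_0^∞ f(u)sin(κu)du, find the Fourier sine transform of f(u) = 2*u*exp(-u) 4*κ/(κ^2 + 1)^2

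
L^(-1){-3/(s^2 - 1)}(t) -3*sinh(t)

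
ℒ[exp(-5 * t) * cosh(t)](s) (s + 5)/((s + 5)^2 - 1)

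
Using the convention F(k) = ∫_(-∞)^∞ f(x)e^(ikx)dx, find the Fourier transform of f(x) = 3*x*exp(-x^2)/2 3*I*sqrt(pi)*k*exp(-k^2/4)/4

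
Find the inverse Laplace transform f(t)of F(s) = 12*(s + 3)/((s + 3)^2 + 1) 12*exp(-3*t)*cos(t)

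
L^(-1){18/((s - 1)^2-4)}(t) 9 * exp(t) * sinh(2 * t)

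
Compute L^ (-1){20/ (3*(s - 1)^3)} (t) 10*t^2*exp (t)/3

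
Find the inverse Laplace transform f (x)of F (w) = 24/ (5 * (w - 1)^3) 12 * x^2 * exp (x)/5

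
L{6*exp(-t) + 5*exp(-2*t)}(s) 6/(s + 1) + 5/(s + 2)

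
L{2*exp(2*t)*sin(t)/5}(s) 2/(5*((s - 2)^2 + 1))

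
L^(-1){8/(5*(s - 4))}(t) 8*exp(4*t)/5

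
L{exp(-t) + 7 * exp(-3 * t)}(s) 7/(s + 3) + 1/(s + 1)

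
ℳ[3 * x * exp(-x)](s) 3 * gamma(s + 1)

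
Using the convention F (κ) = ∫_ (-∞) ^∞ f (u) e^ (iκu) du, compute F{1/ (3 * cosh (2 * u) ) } pi/ (6 * cosh (pi * κ/4) ) 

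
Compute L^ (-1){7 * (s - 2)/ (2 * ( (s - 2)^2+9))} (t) 7 * exp (2 * t) * cos (3 * t)/2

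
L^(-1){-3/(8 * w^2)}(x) -3 * x/8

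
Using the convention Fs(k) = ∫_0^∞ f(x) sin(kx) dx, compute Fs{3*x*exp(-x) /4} 3*k/(2*(k^2 + 1) ^2) 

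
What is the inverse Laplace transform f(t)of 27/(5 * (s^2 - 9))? 9 * sinh(3 * t)/5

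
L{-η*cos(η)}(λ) (1 - λ^2)/(λ^2 + 1)^2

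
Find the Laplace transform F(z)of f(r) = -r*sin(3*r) -6*z/(z^2 + 9)^2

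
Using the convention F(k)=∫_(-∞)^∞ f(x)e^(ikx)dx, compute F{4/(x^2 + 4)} 2*pi*exp(-2*Abs(k))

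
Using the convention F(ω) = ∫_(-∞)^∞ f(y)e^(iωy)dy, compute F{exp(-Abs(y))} 2/(ω^2+1)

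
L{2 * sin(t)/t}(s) 2 * atan(1/s)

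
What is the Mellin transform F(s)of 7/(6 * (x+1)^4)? 7 * gamma(s) * gamma(4 - s)/36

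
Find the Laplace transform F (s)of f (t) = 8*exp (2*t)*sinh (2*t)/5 16/ (5*s*(s - 4))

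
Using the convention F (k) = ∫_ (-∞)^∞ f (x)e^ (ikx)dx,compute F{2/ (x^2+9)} 2*pi*exp (-3*Abs (k))/3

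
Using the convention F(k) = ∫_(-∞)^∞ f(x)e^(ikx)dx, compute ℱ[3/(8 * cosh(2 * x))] 3 * pi/(16 * cosh(pi * k/4))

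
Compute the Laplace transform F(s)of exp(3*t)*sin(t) 1/((s - 3)^2 + 1)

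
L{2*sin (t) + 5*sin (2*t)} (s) 10/ (s^2 + 4) + 2/ (s^2 + 1)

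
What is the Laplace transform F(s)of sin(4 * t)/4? 1/(s^2 + 16)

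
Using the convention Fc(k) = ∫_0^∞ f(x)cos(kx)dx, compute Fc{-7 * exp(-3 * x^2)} -7 * sqrt(3) * sqrt(pi) * exp(-k^2/12)/6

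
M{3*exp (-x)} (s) 3*gamma (s)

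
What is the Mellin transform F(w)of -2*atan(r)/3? pi*sec(pi*w/2)/(3*w)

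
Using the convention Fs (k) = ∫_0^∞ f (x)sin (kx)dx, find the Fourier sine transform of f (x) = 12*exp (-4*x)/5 12*k/ (5*(k^2 + 16))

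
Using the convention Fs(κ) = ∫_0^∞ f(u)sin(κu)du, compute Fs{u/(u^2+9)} pi*exp(-3*κ)/2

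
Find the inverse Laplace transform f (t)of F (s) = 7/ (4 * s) 7/4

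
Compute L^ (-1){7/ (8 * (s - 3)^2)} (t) 7 * t * exp (3 * t)/8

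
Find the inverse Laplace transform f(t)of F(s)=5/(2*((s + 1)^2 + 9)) 5*exp(-t)*sin(3*t)/6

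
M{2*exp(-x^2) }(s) gamma(s/2) 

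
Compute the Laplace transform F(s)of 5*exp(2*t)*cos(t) 5*(s - 2)/((s - 2)^2 + 1)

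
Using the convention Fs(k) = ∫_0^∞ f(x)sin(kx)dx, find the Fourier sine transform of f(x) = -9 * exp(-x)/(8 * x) -9 * atan(k)/8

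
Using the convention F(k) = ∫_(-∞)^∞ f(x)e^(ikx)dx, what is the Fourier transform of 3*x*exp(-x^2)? 3*I*sqrt(pi)*k*exp(-k^2/4)/2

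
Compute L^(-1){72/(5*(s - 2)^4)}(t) 12*t^3*exp(2*t)/5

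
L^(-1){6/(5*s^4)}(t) t^3/5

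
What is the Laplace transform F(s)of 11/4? 11/(4 * s)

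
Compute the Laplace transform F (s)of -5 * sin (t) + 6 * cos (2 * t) 6 * s/ (s^2 + 4) - 5/ (s^2 + 1)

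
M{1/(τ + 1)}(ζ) pi*csc(pi*ζ)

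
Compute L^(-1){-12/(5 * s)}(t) -12/5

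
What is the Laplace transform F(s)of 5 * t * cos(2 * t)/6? 5 * (s^2 - 4)/(6 * (s^2 + 4)^2)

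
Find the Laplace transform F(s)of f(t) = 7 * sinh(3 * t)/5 21/(5 * (s^2 - 9))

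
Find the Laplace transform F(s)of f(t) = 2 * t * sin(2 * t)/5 8 * s/(5 * (s^2 + 4)^2)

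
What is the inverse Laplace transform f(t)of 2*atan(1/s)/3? 2*sin(t)/(3*t)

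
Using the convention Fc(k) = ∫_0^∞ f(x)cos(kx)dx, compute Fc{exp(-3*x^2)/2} sqrt(3)*sqrt(pi)*exp(-k^2/12)/12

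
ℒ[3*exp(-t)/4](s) 3/(4*(s + 1))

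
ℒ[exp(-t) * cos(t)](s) (s + 1)/((s + 1)^2 + 1)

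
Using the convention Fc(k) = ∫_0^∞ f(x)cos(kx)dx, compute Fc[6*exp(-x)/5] 6/(5*(k^2 + 1))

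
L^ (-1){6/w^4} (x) x^3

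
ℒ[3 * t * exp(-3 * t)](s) 3/(s+3)^2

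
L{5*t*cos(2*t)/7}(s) 5*(s^2 - 4)/(7*(s^2 + 4)^2)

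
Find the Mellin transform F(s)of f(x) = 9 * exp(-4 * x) 9 * gamma(s)/4^s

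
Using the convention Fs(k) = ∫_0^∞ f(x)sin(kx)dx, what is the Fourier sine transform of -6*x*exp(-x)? -12*k/(k^2 + 1)^2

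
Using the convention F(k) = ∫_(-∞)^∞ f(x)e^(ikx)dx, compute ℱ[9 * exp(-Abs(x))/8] 9/(4 * (k^2 + 1))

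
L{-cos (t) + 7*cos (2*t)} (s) 7*s/ (s^2 + 4)- s/ (s^2 + 1)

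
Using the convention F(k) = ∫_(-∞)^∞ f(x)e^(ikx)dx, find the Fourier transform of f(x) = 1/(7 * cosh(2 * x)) pi/(14 * cosh(pi * k/4))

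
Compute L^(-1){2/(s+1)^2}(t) 2 * t * exp(-t)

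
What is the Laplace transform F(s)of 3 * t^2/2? 3/s^3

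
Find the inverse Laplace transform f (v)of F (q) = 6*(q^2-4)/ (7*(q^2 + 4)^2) 6*v*cos (2*v)/7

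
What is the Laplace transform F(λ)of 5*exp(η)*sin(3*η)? 15/((λ - 1)^2 + 9)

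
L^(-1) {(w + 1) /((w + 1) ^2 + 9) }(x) exp(-x) * cos(3 * x) 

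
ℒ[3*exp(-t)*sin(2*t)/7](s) 6/(7*((s + 1)^2 + 4))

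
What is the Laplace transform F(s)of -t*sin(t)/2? -s/(s^2+1)^2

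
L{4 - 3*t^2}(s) 4/s - 6/s^3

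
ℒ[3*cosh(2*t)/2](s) 3*s/(2*(s^2 - 4))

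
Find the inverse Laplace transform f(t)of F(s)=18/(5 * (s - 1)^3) 9 * t^2 * exp(t)/5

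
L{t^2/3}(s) 2/(3*s^3)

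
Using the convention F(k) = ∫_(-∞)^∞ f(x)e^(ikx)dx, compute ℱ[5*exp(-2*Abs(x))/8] 5/(2*(k^2 + 4))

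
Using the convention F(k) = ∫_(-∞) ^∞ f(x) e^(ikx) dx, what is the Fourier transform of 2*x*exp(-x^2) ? I*sqrt(pi)*k*exp(-k^2/4) 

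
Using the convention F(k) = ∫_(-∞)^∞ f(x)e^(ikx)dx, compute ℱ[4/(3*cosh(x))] 4*pi/(3*cosh(pi*k/2))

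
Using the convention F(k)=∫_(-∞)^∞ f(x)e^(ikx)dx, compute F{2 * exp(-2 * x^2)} sqrt(2) * sqrt(pi) * exp(-k^2/8)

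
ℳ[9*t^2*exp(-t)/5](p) 9*gamma(p+2)/5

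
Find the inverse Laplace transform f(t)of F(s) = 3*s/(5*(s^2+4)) 3*cos(2*t)/5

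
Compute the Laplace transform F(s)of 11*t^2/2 11/s^3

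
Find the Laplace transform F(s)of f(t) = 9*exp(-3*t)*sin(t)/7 9/(7*((s + 3)^2 + 1))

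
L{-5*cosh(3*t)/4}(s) -5*s/(4*s^2 - 36)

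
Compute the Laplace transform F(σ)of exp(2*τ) 1/(σ - 2)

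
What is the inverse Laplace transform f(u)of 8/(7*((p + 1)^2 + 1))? 8*exp(-u)*sin(u)/7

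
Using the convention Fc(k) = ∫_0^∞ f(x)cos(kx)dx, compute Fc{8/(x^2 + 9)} 4 * pi * exp(-3 * k)/3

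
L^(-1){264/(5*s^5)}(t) 11*t^4/5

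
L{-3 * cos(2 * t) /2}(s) -3 * s/(2 * s^2 + 8) 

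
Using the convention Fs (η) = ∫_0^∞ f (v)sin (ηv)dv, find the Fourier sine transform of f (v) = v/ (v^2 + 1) pi*exp (-η)/2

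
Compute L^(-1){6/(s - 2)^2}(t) 6*t*exp(2*t)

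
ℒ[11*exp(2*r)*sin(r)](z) 11/((z - 2)^2 + 1)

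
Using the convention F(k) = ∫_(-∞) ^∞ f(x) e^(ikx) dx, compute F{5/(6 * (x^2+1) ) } 5 * pi * exp(-Abs(k) ) /6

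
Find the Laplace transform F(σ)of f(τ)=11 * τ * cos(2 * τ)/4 11 * (σ^2 - 4)/(4 * (σ^2 + 4)^2)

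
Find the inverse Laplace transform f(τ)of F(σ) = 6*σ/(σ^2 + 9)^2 τ*sin(3*τ)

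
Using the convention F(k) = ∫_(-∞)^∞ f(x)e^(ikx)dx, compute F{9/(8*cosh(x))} 9*pi/(8*cosh(pi*k/2))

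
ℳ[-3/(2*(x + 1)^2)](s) 3*pi*(s - 1)/(2*sin(pi*s))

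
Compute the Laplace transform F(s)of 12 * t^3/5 72/(5 * s^4)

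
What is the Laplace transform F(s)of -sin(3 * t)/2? -3/(2 * s^2 + 18)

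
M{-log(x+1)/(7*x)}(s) pi*csc(pi*s)/(7*(s - 1))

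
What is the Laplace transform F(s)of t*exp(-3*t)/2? 1/(2*(s + 3)^2)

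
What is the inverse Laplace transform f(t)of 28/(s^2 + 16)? 7*sin(4*t)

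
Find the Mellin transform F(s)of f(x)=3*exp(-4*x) 3*gamma(s)/4^s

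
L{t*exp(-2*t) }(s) (s + 2) ^(-2) 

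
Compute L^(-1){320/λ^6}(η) 8 * η^5/3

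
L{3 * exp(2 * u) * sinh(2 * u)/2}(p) 3/(p * (p - 4))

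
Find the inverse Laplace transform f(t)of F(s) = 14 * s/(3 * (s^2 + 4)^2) 7 * t * sin(2 * t)/6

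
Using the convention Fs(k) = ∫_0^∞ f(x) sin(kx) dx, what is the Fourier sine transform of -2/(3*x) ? -pi/3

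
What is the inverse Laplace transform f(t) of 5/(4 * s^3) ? 5 * t^2/8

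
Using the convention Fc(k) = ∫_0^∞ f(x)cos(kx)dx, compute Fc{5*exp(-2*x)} 10/(k^2 + 4)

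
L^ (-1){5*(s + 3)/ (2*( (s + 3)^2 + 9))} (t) 5*exp (-3*t)*cos (3*t)/2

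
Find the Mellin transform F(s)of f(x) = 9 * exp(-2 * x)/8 9 * gamma(s)/(8 * 2^s)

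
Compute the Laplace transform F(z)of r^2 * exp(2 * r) 2/(z - 2)^3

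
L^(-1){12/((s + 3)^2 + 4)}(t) 6*exp(-3*t)*sin(2*t)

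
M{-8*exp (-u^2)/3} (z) -4*gamma (z/2)/3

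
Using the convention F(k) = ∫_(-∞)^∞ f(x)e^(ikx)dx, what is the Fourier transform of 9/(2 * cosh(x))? 9 * pi/(2 * cosh(pi * k/2))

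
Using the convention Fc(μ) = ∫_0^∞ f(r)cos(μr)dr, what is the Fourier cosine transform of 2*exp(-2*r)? 4/(μ^2 + 4)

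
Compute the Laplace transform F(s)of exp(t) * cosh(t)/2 (s - 1)/(2 * s * (s - 2))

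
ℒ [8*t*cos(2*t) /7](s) 8*(s^2 - 4) /(7*(s^2 + 4) ^2) 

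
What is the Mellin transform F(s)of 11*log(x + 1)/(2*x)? -11*pi*csc(pi*s)/(2*s - 2)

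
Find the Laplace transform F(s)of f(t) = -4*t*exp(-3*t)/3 -4/(3*(s + 3)^2)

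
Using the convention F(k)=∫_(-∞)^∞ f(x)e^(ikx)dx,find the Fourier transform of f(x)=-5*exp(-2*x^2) -5*sqrt(2)*sqrt(pi)*exp(-k^2/8)/2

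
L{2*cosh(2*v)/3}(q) 2*q/(3*(q^2-4))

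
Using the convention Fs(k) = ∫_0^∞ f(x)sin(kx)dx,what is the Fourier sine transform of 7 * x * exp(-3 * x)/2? 21 * k/(k^2+9)^2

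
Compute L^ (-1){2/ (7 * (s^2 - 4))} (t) sinh (2 * t)/7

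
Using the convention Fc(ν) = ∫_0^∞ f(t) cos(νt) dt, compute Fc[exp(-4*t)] 4/(ν^2 + 16) 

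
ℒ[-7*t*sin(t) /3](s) -14*s/(3*(s^2 + 1) ^2) 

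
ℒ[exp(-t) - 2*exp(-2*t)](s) 1/(s + 1) - 2/(s + 2)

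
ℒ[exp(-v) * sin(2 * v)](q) 2/((q + 1)^2 + 4)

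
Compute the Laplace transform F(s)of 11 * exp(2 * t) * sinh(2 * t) 22/(s * (s - 4))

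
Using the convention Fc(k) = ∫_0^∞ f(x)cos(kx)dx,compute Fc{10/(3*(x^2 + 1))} 5*pi*exp(-k)/3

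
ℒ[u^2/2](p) p^(-3)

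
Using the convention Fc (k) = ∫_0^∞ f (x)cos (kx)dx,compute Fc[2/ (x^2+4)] pi * exp (-2 * k)/2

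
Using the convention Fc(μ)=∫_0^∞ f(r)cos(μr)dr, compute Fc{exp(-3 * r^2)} sqrt(3) * sqrt(pi) * exp(-μ^2/12)/6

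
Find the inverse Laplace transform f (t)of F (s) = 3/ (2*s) 3/2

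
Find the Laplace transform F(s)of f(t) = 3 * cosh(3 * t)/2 3 * s/(2 * (s^2 - 9))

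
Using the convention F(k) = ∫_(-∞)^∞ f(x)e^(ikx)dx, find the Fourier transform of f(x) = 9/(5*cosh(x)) 9*pi/(5*cosh(pi*k/2))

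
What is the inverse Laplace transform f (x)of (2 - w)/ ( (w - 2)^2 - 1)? -exp (2 * x) * cosh (x)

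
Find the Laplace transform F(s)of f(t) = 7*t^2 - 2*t 14/s^3 - 2/s^2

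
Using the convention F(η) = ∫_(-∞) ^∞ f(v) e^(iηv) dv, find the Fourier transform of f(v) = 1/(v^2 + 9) pi*exp(-3*Abs(η) ) /3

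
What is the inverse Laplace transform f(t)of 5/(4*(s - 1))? 5*exp(t)/4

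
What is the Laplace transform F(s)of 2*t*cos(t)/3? 2*(s^2 - 1)/(3*(s^2 + 1)^2)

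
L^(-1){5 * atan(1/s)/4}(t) 5 * sin(t)/(4 * t)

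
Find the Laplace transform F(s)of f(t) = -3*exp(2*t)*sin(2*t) -6/((s - 2)^2 + 4)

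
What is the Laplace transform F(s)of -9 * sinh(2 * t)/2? -9/(s^2 - 4)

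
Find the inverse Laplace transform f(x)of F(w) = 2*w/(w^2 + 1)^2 x*sin(x)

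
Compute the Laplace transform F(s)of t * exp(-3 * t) (s+3)^(-2)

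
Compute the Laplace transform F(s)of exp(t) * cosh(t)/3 (s - 1)/(3 * s * (s - 2))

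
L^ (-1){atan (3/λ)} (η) sin (3 * η)/η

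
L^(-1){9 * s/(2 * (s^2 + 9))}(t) 9 * cos(3 * t)/2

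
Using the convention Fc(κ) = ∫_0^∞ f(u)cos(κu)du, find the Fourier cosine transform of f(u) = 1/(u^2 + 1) pi*exp(-κ)/2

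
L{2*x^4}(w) 48/w^5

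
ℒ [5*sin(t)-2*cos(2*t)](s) 5/(s^2 + 1)-2*s/(s^2 + 4) 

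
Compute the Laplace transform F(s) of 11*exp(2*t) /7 11/(7*(s - 2) ) 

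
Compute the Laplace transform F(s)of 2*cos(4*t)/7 2*s/(7*(s^2 + 16))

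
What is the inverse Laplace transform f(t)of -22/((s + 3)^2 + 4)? -11*exp(-3*t)*sin(2*t)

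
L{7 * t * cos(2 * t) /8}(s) 7 * (s^2-4) /(8 * (s^2+4) ^2) 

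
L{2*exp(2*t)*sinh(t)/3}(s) 2/(3*((s - 2)^2 - 1))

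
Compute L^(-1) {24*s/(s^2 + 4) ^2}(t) 6*t*sin(2*t) 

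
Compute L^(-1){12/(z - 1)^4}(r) 2*r^3*exp(r)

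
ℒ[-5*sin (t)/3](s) -5/ (3*s^2+3)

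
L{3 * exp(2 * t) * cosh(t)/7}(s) 3 * (s - 2)/(7 * ((s - 2)^2 - 1))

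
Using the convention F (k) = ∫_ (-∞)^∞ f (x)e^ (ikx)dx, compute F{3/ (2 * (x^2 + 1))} 3 * pi * exp (-Abs (k))/2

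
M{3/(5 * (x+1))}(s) 3 * pi * csc(pi * s)/5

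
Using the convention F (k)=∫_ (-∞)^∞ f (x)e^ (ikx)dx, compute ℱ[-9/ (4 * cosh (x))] -9 * pi/ (4 * cosh (pi * k/2))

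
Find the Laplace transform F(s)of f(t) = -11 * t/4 -11/(4 * s^2)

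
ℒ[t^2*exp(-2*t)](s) 2/(s + 2)^3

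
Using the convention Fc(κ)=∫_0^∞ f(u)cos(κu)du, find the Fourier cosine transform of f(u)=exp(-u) 1/(κ^2+1)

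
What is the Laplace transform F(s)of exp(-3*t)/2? 1/(2*(s + 3))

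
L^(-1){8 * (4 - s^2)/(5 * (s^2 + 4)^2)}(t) -8 * t * cos(2 * t)/5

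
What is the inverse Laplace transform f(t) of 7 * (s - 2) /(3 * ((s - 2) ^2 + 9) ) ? 7 * exp(2 * t) * cos(3 * t) /3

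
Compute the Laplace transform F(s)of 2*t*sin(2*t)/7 8*s/(7*(s^2+4)^2)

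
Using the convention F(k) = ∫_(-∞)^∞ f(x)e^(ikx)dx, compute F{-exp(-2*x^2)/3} -sqrt(2)*sqrt(pi)*exp(-k^2/8)/6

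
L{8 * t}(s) 8/s^2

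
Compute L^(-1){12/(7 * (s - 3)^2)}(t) 12 * t * exp(3 * t)/7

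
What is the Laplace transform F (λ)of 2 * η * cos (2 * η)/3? 2 * (λ^2 - 4)/ (3 * (λ^2 + 4)^2)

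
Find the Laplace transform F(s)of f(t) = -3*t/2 -3/(2*s^2)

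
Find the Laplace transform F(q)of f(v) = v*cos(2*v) (q^2-4)/(q^2 + 4)^2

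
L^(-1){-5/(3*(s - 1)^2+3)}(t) -5*exp(t)*sin(t)/3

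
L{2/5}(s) 2/(5*s)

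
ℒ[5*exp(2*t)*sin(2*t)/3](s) 10/(3*((s - 2)^2 + 4))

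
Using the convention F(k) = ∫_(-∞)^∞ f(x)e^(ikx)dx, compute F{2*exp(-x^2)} 2*sqrt(pi)*exp(-k^2/4)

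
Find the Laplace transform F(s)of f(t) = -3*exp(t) -3/(s - 1)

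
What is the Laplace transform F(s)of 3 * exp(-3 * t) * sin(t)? 3/((s + 3)^2 + 1)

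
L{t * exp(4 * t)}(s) (s - 4)^(-2)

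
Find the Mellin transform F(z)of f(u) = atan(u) -pi * sec(pi * z/2)/(2 * z)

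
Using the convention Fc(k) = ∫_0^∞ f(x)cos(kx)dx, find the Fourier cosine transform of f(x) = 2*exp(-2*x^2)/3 sqrt(2)*sqrt(pi)*exp(-k^2/8)/6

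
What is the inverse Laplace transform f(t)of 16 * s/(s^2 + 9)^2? 8 * t * sin(3 * t)/3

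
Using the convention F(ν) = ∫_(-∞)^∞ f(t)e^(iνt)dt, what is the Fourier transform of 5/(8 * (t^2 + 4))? 5 * pi * exp(-2 * Abs(ν))/16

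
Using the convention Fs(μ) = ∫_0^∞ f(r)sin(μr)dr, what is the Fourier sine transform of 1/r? pi/2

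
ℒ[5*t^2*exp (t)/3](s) 10/ (3*(s - 1)^3)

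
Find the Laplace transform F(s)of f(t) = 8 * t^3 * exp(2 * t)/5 48/(5 * (s - 2)^4)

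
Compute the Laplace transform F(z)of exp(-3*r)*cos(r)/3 (z + 3)/(3*((z + 3)^2 + 1))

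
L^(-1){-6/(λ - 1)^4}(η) -η^3 * exp(η)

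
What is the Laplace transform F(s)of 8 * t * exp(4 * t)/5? 8/(5 * (s - 4)^2)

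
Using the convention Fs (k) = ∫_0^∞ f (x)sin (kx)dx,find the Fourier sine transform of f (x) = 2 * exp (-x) 2 * k/ (k^2 + 1)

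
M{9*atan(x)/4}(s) -9*pi*sec(pi*s/2)/(8*s)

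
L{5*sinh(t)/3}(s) 5/(3*(s^2 - 1))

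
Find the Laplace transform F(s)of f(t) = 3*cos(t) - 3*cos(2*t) 3*s/(s^2 + 1) - 3*s/(s^2 + 4)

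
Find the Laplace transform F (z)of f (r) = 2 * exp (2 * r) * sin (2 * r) 4/ ( (z - 2)^2 + 4)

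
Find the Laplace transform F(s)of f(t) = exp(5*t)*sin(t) 1/((s - 5)^2 + 1)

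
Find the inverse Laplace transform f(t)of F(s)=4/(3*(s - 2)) 4*exp(2*t)/3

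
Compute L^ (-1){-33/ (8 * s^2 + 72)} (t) -11 * sin (3 * t)/8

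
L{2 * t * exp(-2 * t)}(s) 2/(s + 2)^2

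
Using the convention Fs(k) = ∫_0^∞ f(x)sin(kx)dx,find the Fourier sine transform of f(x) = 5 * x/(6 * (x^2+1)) 5 * pi * exp(-k)/12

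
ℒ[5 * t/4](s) 5/ (4 * s^2)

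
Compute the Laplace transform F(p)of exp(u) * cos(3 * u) (p - 1)/((p - 1)^2 + 9)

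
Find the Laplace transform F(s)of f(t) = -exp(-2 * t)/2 -1/(2 * s+4)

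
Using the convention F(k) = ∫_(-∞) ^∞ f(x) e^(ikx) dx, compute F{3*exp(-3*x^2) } sqrt(3)*sqrt(pi)*exp(-k^2/12) 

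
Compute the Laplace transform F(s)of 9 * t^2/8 9/(4 * s^3)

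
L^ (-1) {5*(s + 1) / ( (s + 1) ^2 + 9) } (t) 5*exp (-t)*cos (3*t) 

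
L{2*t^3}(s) 12/s^4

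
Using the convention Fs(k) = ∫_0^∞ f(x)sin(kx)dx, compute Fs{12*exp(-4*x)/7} 12*k/(7*(k^2 + 16))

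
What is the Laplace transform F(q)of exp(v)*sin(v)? 1/((q - 1)^2 + 1)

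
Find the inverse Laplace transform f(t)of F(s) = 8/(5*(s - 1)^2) 8*t*exp(t)/5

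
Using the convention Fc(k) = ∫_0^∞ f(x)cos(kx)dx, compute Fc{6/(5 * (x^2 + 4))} 3 * pi * exp(-2 * k)/10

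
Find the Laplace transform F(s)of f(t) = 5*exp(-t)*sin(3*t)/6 5/(2*((s + 1)^2 + 9))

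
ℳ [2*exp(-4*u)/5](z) 2^(1 - 2*z)*gamma(z)/5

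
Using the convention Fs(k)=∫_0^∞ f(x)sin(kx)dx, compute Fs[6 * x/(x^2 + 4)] 3 * pi * exp(-2 * k)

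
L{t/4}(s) 1/(4*s^2)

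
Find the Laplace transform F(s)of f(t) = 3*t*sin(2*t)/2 6*s/(s^2 + 4)^2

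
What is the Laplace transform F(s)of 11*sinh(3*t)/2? 33/(2*(s^2 - 9))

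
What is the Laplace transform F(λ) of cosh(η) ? λ/(λ^2-1) 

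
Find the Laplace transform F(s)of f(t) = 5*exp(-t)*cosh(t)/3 5*(s + 1)/(3*s*(s + 2))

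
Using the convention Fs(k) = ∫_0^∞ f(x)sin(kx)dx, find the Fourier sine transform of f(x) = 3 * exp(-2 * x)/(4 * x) 3 * atan(k/2)/4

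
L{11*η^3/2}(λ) 33/λ^4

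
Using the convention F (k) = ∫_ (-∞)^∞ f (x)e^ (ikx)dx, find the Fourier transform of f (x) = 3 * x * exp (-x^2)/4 3 * I * sqrt (pi) * k * exp (-k^2/4)/8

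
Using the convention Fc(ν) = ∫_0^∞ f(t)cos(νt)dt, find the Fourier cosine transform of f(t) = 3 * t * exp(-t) 3 * (1 - ν^2)/(ν^2 + 1)^2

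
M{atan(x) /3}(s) -pi * sec(pi * s/2) /(6 * s) 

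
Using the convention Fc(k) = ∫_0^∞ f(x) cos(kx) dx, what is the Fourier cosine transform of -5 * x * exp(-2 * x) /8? 5 * (k^2 - 4) /(8 * (k^2 + 4) ^2) 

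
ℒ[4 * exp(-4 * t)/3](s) 4/(3 * (s + 4))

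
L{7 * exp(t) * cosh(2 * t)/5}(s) 7 * (s - 1)/(5 * ((s - 1)^2 - 4))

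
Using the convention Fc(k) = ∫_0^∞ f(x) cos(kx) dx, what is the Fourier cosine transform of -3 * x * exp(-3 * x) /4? 3 * (k^2 - 9) /(4 * (k^2 + 9) ^2) 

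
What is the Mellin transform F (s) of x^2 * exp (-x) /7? gamma (s + 2) /7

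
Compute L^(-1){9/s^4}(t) 3*t^3/2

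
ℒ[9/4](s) 9/(4 * s)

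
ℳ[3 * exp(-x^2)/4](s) 3 * gamma(s/2)/8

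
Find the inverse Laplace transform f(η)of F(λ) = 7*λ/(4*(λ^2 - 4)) 7*cosh(2*η)/4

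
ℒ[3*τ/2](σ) 3/(2*σ^2)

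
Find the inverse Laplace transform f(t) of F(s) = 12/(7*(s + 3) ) 12*exp(-3*t) /7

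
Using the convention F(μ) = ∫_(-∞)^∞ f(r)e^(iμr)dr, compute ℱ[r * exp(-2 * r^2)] sqrt(2) * I * sqrt(pi) * μ * exp(-μ^2/8)/8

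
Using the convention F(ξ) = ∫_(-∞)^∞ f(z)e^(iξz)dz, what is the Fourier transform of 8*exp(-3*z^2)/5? 8*sqrt(3)*sqrt(pi)*exp(-ξ^2/12)/15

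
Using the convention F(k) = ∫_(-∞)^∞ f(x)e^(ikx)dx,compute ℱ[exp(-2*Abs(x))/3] 4/(3*(k^2 + 4))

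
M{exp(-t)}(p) gamma(p)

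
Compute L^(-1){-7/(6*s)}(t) -7/6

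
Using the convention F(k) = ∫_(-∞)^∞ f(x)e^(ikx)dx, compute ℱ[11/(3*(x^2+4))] 11*pi*exp(-2*Abs(k))/6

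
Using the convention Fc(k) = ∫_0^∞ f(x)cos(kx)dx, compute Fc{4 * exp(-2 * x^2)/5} sqrt(2) * sqrt(pi) * exp(-k^2/8)/5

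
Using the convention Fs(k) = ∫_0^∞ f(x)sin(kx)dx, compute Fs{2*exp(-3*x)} 2*k/(k^2 + 9)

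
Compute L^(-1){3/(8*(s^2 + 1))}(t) 3*sin(t)/8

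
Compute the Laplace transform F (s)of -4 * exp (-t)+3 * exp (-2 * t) 3/ (s+2) - 4/ (s+1)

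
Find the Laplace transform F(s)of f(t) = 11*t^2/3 22/(3*s^3)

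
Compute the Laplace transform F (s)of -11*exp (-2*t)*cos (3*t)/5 11*(-s - 2)/ (5*( (s + 2)^2 + 9))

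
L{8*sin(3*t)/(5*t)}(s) 8*atan(3/s)/5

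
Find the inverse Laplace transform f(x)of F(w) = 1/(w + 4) exp(-4*x)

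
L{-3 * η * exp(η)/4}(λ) -3/(4 * (λ - 1)^2)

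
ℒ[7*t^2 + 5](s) 14/s^3 + 5/s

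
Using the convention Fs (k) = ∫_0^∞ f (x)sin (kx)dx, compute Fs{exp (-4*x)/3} k/ (3*(k^2 + 16))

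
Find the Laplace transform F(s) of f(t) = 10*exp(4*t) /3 10/(3*(s - 4) ) 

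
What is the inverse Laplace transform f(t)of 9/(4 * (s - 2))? 9 * exp(2 * t)/4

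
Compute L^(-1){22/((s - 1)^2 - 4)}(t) 11*exp(t)*sinh(2*t)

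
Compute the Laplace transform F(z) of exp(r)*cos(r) (z - 1) /((z - 1) ^2 + 1) 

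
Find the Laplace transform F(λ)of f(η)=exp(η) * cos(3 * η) (λ - 1)/((λ - 1)^2 + 9)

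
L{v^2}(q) 2/q^3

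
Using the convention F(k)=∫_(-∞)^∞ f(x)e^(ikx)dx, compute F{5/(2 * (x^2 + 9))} 5 * pi * exp(-3 * Abs(k))/6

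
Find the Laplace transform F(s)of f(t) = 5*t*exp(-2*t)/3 5/(3*(s + 2)^2)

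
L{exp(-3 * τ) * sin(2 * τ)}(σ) 2/((σ + 3)^2 + 4)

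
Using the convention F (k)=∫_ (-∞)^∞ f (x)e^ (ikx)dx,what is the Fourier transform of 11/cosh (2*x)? 11*pi/ (2*cosh (pi*k/4))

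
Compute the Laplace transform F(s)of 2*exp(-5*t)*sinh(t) 2/((s + 5)^2 - 1)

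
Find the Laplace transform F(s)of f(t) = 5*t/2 5/(2*s^2)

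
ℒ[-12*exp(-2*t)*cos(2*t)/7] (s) 12*(-s - 2)/(7*((s + 2)^2 + 4))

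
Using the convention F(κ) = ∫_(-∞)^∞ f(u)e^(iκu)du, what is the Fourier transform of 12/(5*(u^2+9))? 4*pi*exp(-3*Abs(κ))/5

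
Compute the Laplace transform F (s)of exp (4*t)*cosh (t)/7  (s - 4)/ (7*( (s - 4)^2 - 1))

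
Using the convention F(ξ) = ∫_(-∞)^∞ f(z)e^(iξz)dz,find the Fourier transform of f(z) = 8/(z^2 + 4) 4*pi*exp(-2*Abs(ξ))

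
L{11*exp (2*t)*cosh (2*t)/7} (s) 11*(s - 2)/ (7*s*(s - 4))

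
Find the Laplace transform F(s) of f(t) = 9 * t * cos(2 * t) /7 9 * (s^2 - 4) /(7 * (s^2 + 4) ^2) 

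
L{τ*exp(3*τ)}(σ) (σ - 3)^(-2)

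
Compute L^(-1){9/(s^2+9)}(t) 3 * sin(3 * t)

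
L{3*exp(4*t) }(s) 3/(s - 4) 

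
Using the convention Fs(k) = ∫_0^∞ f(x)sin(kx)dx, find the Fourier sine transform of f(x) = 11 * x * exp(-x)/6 11 * k/(3 * (k^2 + 1)^2)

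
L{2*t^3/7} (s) 12/ (7*s^4)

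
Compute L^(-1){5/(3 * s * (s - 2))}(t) 5 * exp(t) * sinh(t)/3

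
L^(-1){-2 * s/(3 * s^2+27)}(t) -2 * cos(3 * t)/3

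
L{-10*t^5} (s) -1200/s^6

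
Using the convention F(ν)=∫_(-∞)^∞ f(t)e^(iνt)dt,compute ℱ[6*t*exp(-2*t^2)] 3*sqrt(2)*I*sqrt(pi)*ν*exp(-ν^2/8)/4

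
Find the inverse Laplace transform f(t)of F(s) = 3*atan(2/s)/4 3*sin(2*t)/(4*t)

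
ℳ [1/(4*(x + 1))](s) pi*csc(pi*s)/4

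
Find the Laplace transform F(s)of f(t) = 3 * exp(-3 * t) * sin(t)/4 3/(4 * ((s + 3)^2 + 1))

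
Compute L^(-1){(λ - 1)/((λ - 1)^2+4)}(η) exp(η)*cos(2*η)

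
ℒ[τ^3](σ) 6/σ^4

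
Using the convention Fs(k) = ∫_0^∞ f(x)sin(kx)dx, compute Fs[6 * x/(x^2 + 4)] 3 * pi * exp(-2 * k)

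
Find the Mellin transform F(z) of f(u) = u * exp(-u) gamma(z + 1) 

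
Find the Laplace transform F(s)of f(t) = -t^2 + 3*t 3/s^2 - 2/s^3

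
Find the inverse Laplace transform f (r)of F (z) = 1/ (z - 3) exp (3*r)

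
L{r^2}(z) 2/z^3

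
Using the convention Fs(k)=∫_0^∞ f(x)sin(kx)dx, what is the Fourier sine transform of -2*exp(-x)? -2*k/(k^2 + 1)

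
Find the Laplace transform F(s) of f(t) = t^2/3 2/(3*s^3) 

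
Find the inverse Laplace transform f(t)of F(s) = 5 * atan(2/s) 5 * sin(2 * t)/t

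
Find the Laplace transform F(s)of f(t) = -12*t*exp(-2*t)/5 -12/(5*(s + 2)^2)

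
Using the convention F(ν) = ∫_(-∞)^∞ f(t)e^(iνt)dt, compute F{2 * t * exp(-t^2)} I * sqrt(pi) * ν * exp(-ν^2/4)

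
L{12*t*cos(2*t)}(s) 12*(s^2 - 4)/(s^2 + 4)^2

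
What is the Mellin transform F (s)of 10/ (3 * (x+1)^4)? 5 * gamma (s) * gamma (4 - s)/9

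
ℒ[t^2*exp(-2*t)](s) 2/(s + 2)^3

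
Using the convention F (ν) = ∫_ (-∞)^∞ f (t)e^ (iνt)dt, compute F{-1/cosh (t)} -pi/cosh (pi*ν/2)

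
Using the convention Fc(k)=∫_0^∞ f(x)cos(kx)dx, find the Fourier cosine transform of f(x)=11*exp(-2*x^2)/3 11*sqrt(2)*sqrt(pi)*exp(-k^2/8)/12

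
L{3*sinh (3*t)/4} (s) 9/ (4*(s^2 - 9))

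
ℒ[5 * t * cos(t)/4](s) 5 * (s^2 - 1)/(4 * (s^2 + 1)^2)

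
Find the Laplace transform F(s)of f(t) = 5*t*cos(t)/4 5*(s^2 - 1)/(4*(s^2 + 1)^2)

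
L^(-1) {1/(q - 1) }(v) exp(v) 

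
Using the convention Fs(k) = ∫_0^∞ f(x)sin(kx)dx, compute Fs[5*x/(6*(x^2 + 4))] 5*pi*exp(-2*k)/12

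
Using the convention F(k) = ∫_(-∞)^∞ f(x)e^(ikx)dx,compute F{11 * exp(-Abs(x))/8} 11/(4 * (k^2 + 1))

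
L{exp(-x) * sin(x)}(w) 1/((w+1)^2+1)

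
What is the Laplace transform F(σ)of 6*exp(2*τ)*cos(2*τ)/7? 6*(σ - 2)/(7*((σ - 2)^2+4))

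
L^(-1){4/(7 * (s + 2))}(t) 4 * exp(-2 * t)/7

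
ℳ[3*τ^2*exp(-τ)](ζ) 3*gamma(ζ + 2)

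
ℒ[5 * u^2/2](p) 5/p^3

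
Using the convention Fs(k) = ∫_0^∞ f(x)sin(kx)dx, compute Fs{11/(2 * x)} 11 * pi/4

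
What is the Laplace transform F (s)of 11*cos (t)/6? 11*s/ (6*(s^2 + 1))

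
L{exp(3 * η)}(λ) 1/(λ - 3)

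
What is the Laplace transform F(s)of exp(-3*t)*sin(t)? 1/((s + 3)^2 + 1)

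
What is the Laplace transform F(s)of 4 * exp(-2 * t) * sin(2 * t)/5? 8/(5 * ((s + 2)^2 + 4))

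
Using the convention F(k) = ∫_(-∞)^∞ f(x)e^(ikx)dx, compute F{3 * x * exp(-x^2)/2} 3 * I * sqrt(pi) * k * exp(-k^2/4)/4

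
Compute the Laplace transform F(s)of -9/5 -9/(5*s)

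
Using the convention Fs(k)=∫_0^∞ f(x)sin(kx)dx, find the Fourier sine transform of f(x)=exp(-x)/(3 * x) atan(k)/3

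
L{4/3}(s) 4/(3*s)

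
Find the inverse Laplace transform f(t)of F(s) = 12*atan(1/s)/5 12*sin(t)/(5*t)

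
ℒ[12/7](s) 12/ (7*s)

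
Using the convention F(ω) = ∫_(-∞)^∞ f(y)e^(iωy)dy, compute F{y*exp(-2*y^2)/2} sqrt(2)*I*sqrt(pi)*ω*exp(-ω^2/8)/16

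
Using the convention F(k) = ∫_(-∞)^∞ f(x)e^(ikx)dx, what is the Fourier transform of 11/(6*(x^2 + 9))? 11*pi*exp(-3*Abs(k))/18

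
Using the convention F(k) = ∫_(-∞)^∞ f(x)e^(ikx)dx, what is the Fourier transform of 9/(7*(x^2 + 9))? 3*pi*exp(-3*Abs(k))/7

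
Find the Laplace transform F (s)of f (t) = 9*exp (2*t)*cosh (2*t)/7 9*(s - 2)/ (7*s*(s - 4))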